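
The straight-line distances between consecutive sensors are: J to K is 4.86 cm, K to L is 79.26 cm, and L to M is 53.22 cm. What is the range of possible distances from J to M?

21.18 ≤ JM ≤ 137.34 cm

The maximum is all hops collinear in one direction: 4.86 + 79.26 + 53.22 = 137.34.
The longest hop is 79.26; the others sum to 58.08. Folding the others back against it leaves at least 79.26 − 58.08 = 21.18.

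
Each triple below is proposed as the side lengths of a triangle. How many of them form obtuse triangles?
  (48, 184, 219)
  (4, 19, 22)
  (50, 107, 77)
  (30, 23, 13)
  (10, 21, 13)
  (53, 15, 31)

(48,184,219): 48²+184² = 36160 < 47961 = 219² → obtuse
(4,19,22): 4²+19² = 377 < 484 = 22² → obtuse
(50,107,77): 50²+77² = 8429 < 11449 = 107² → obtuse
(30,23,13): 13²+23² = 698 < 900 = 30² → obtuse
(10,21,13): 10²+13² = 269 < 441 = 21² → obtuse
(53,15,31): 15+31 ≤ 53, not a triangle
5 of the 6 are obtuse.

5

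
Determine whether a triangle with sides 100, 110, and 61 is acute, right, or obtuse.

Compare the square of the longest side to the sum of squares of the other two: 61² + 100² = 13721 > 12100 = 110².

acute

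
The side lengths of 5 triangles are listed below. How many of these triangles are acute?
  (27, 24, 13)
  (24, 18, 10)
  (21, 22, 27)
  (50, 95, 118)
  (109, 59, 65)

2

(27,24,13): 13²+24² = 745 > 729 = 27² → acute
(24,18,10): 10²+18² = 424 < 576 = 24² → obtuse
(21,22,27): 21²+22² = 925 > 729 = 27² → acute
(50,95,118): 50²+95² = 11525 < 13924 = 118² → obtuse
(109,59,65): 59²+65² = 7706 < 11881 = 109² → obtuse
2 of the 5 are acute.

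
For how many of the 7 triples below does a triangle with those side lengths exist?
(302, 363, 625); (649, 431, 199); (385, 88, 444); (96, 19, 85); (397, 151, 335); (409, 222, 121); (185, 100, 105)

(302,363,625): 302+363 > 625 → valid
(199,431,649): 199+431 ≤ 649 → not valid
(88,385,444): 88+385 > 444 → valid
(19,85,96): 19+85 > 96 → valid
(151,335,397): 151+335 > 397 → valid
(121,222,409): 121+222 ≤ 409 → not valid
(100,105,185): 100+105 > 185 → valid
5 of the 7 triples form a triangle.

5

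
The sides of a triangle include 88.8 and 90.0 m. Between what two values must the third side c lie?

By the triangle inequality, c must be less than 88.8 + 90.0 = 178.8 and greater than |88.8 − 90.0| = 1.2.

1.2 < c < 178.8 (m)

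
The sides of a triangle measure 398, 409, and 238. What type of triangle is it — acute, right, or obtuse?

acute

Compare the square of the longest side to the sum of squares of the other two: 238² + 398² = 215048 > 167281 = 409².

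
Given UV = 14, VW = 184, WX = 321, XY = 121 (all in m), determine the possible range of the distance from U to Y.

The maximum is all hops collinear in one direction: 14 + 184 + 321 + 121 = 640.
The longest hop is 321; the others sum to 319. Folding the others back against it leaves at least 321 − 319 = 2.

2 ≤ UY ≤ 640 m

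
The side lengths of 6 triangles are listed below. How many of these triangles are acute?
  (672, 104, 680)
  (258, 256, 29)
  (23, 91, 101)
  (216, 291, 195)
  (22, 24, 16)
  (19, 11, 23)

1

(672,104,680): 104²+672² = 462400 = 680² → right
(258,256,29): 29²+256² = 66377 < 66564 = 258² → obtuse
(23,91,101): 23²+91² = 8810 < 10201 = 101² → obtuse
(216,291,195): 195²+216² = 84681 = 291² → right
(22,24,16): 16²+22² = 740 > 576 = 24² → acute
(19,11,23): 11²+19² = 482 < 529 = 23² → obtuse
1 of the 6 is acute.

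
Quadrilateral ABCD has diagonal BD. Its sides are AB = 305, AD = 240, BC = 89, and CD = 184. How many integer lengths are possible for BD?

From triangle ABD: 65 < BD < 545.
From triangle CBD: 95 < BD < 273.
Intersection: 95 < BD < 273, so integers 96 through 272: 177 values.

177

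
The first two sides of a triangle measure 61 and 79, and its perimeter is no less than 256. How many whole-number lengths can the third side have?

Triangle inequality: 18 < x < 140. Perimeter ≥ 256 gives x ≥ 256 − 61 − 79 = 116.
So 116 ≤ x < 140; integers 116 through 139: 24 values.

24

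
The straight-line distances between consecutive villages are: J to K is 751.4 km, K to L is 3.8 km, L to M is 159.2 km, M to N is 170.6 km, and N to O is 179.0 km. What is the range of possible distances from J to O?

The maximum is all hops collinear in one direction: 751.4 + 3.8 + 159.2 + 170.6 + 179.0 = 1264.0.
The longest hop is 751.4; the others sum to 512.6. Folding the others back against it leaves at least 751.4 − 512.6 = 238.8.

238.8 ≤ JO ≤ 1264.0 km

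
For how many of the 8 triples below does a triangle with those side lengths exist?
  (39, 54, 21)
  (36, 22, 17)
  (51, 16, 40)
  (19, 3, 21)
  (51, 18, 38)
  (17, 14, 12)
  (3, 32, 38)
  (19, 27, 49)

(21,39,54): 21+39 > 54 → valid
(17,22,36): 17+22 > 36 → valid
(16,40,51): 16+40 > 51 → valid
(3,19,21): 3+19 > 21 → valid
(18,38,51): 18+38 > 51 → valid
(12,14,17): 12+14 > 17 → valid
(3,32,38): 3+32 ≤ 38 → not valid
(19,27,49): 19+27 ≤ 49 → not valid
6 of the 8 triples form a triangle.

6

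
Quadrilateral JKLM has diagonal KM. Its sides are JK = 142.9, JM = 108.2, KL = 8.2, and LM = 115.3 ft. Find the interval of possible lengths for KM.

From triangle JKM: |142.9 − 108.2| < KM < 142.9 + 108.2, i.e. 34.7 < KM < 251.1.
From triangle LKM: 107.1 < KM < 123.5.
Both must hold, so KM lies in the intersection.

107.1 < KM < 123.5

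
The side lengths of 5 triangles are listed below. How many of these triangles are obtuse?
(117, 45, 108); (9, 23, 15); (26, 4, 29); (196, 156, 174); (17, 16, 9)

(117,45,108): 45²+108² = 13689 = 117² → right
(9,23,15): 9²+15² = 306 < 529 = 23² → obtuse
(26,4,29): 4²+26² = 692 < 841 = 29² → obtuse
(196,156,174): 156²+174² = 54612 > 38416 = 196² → acute
(17,16,9): 9²+16² = 337 > 289 = 17² → acute
2 of the 5 are obtuse.

2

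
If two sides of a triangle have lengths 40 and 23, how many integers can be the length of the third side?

The third side lies in the open interval (17, 63).
Integers from 18 to 62 inclusive: 62 − 18 + 1 = 45.

45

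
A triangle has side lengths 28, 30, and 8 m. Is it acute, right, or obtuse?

Compare the square of the longest side to the sum of squares of the other two: 8² + 28² = 848 < 900 = 30².

obtuse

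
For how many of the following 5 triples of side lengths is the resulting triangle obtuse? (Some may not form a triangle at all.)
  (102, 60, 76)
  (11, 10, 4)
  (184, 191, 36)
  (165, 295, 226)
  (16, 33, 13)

4

(102,60,76): 60²+76² = 9376 < 10404 = 102² → obtuse
(11,10,4): 4²+10² = 116 < 121 = 11² → obtuse
(184,191,36): 36²+184² = 35152 < 36481 = 191² → obtuse
(165,295,226): 165²+226² = 78301 < 87025 = 295² → obtuse
(16,33,13): 13+16 ≤ 33, not a triangle
4 of the 5 are obtuse.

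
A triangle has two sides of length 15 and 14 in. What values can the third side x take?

By the triangle inequality, x must be less than 15 + 14 = 29 and greater than |15 − 14| = 1.

1 < x < 29 (in)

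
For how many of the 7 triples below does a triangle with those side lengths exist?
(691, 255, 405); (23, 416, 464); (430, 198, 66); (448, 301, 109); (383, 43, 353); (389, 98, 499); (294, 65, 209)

1

(255,405,691): 255+405 ≤ 691 → not valid
(23,416,464): 23+416 ≤ 464 → not valid
(66,198,430): 66+198 ≤ 430 → not valid
(109,301,448): 109+301 ≤ 448 → not valid
(43,353,383): 43+353 > 383 → valid
(98,389,499): 98+389 ≤ 499 → not valid
(65,209,294): 65+209 ≤ 294 → not valid
1 of the 7 triples forms a triangle.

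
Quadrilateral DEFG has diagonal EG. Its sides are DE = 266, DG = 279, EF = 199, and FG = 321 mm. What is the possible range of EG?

122 < EG < 520

From triangle DEG: |266 − 279| < EG < 266 + 279, i.e. 13 < EG < 545.
From triangle FEG: 122 < EG < 520.
Both must hold, so EG lies in the intersection.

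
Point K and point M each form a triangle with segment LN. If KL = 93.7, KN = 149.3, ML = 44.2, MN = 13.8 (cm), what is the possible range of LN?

55.6 < LN < 58.0

From triangle KLN: |93.7 − 149.3| < LN < 93.7 + 149.3, i.e. 55.6 < LN < 243.0.
From triangle MLN: 30.4 < LN < 58.0.
Both must hold, so LN lies in the intersection.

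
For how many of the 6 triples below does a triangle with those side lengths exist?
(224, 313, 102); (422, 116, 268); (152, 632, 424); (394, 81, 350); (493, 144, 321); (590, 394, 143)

(102,224,313): 102+224 > 313 → valid
(116,268,422): 116+268 ≤ 422 → not valid
(152,424,632): 152+424 ≤ 632 → not valid
(81,350,394): 81+350 > 394 → valid
(144,321,493): 144+321 ≤ 493 → not valid
(143,394,590): 143+394 ≤ 590 → not valid
2 of the 6 triples form a triangle.

2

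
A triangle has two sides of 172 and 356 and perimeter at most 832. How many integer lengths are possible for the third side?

120

Triangle inequality: 184 < x < 528. Perimeter ≤ 832 gives x ≤ 832 − 172 − 356 = 304.
So 184 < x ≤ 304; integers 185 through 304: 120 values.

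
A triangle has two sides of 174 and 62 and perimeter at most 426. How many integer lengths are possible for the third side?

78

Triangle inequality: 112 < x < 236. Perimeter ≤ 426 gives x ≤ 426 − 174 − 62 = 190.
So 112 < x ≤ 190; integers 113 through 190: 78 values.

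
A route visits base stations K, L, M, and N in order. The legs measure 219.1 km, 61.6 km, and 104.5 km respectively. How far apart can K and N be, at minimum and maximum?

53.0 ≤ KN ≤ 385.2 km

The maximum is all hops collinear in one direction: 219.1 + 61.6 + 104.5 = 385.2.
The longest hop is 219.1; the others sum to 166.1. Folding the others back against it leaves at least 219.1 − 166.1 = 53.0.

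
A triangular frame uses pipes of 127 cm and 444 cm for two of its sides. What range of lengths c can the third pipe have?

317 < c < 571 (cm)

By the triangle inequality, c must be less than 127 + 444 = 571 and greater than |127 − 444| = 317.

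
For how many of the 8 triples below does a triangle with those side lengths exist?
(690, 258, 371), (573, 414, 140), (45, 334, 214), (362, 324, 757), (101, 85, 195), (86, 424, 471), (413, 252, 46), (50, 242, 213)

2

(258,371,690): 258+371 ≤ 690 → not valid
(140,414,573): 140+414 ≤ 573 → not valid
(45,214,334): 45+214 ≤ 334 → not valid
(324,362,757): 324+362 ≤ 757 → not valid
(85,101,195): 85+101 ≤ 195 → not valid
(86,424,471): 86+424 > 471 → valid
(46,252,413): 46+252 ≤ 413 → not valid
(50,213,242): 50+213 > 242 → valid
2 of the 8 triples form a triangle.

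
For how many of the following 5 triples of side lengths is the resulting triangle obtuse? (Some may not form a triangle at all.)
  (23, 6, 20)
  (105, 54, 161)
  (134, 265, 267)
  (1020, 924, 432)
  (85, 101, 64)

1

(23,6,20): 6²+20² = 436 < 529 = 23² → obtuse
(105,54,161): 54+105 ≤ 161, not a triangle
(134,265,267): 134²+265² = 88181 > 71289 = 267² → acute
(1020,924,432): 432²+924² = 1040400 = 1020² → right
(85,101,64): 64²+85² = 11321 > 10201 = 101² → acute
1 of the 5 is obtuse.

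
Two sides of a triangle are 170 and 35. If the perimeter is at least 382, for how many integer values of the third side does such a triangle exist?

28

Triangle inequality: 135 < x < 205. Perimeter ≥ 382 gives x ≥ 382 − 170 − 35 = 177.
So 177 ≤ x < 205; integers 177 through 204: 28 values.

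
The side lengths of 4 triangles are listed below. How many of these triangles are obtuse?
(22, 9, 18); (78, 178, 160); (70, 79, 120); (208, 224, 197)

2

(22,9,18): 9²+18² = 405 < 484 = 22² → obtuse
(78,178,160): 78²+160² = 31684 = 178² → right
(70,79,120): 70²+79² = 11141 < 14400 = 120² → obtuse
(208,224,197): 197²+208² = 82073 > 50176 = 224² → acute
2 of the 4 are obtuse.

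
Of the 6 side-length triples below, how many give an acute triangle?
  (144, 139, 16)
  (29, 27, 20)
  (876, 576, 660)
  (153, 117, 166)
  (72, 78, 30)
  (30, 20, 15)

(144,139,16): 16²+139² = 19577 < 20736 = 144² → obtuse
(29,27,20): 20²+27² = 1129 > 841 = 29² → acute
(876,576,660): 576²+660² = 767376 = 876² → right
(153,117,166): 117²+153² = 37098 > 27556 = 166² → acute
(72,78,30): 30²+72² = 6084 = 78² → right
(30,20,15): 15²+20² = 625 < 900 = 30² → obtuse
2 of the 6 are acute.

2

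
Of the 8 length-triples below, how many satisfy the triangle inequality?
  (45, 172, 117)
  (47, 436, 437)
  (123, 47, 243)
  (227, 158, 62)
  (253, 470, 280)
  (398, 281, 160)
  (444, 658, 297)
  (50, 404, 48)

4

(45,117,172): 45+117 ≤ 172 → not valid
(47,436,437): 47+436 > 437 → valid
(47,123,243): 47+123 ≤ 243 → not valid
(62,158,227): 62+158 ≤ 227 → not valid
(253,280,470): 253+280 > 470 → valid
(160,281,398): 160+281 > 398 → valid
(297,444,658): 297+444 > 658 → valid
(48,50,404): 48+50 ≤ 404 → not valid
4 of the 8 triples form a triangle.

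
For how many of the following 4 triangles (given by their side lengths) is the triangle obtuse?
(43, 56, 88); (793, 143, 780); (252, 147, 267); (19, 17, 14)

(43,56,88): 43²+56² = 4985 < 7744 = 88² → obtuse
(793,143,780): 143²+780² = 628849 = 793² → right
(252,147,267): 147²+252² = 85113 > 71289 = 267² → acute
(19,17,14): 14²+17² = 485 > 361 = 19² → acute
1 of the 4 is obtuse.

1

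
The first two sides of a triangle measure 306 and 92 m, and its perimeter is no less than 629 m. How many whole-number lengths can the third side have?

Triangle inequality: 214 < x < 398. Perimeter ≥ 629 gives x ≥ 629 − 306 − 92 = 231.
So 231 ≤ x < 398; integers 231 through 397: 167 values.

167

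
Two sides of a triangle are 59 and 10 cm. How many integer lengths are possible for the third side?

19

The third side lies in the open interval (49, 69).
Integers from 50 to 68 inclusive: 68 − 50 + 1 = 19.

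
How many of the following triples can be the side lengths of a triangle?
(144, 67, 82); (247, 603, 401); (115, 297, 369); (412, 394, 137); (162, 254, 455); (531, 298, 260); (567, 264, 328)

6

(67,82,144): 67+82 > 144 → valid
(247,401,603): 247+401 > 603 → valid
(115,297,369): 115+297 > 369 → valid
(137,394,412): 137+394 > 412 → valid
(162,254,455): 162+254 ≤ 455 → not valid
(260,298,531): 260+298 > 531 → valid
(264,328,567): 264+328 > 567 → valid
6 of the 7 triples form a triangle.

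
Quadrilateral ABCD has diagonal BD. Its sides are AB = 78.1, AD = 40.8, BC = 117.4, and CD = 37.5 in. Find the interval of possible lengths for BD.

79.9 < BD < 118.9

From triangle ABD: |78.1 − 40.8| < BD < 78.1 + 40.8, i.e. 37.3 < BD < 118.9.
From triangle CBD: 79.9 < BD < 154.9.
Both must hold, so BD lies in the intersection.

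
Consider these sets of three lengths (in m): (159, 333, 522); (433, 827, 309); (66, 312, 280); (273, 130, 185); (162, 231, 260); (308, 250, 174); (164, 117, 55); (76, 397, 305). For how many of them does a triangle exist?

5

(159,333,522): 159+333 ≤ 522 → not valid
(309,433,827): 309+433 ≤ 827 → not valid
(66,280,312): 66+280 > 312 → valid
(130,185,273): 130+185 > 273 → valid
(162,231,260): 162+231 > 260 → valid
(174,250,308): 174+250 > 308 → valid
(55,117,164): 55+117 > 164 → valid
(76,305,397): 76+305 ≤ 397 → not valid
5 of the 8 triples form a triangle.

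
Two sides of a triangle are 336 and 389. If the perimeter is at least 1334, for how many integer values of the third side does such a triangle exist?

116

Triangle inequality: 53 < x < 725. Perimeter ≥ 1334 gives x ≥ 1334 − 336 − 389 = 609.
So 609 ≤ x < 725; integers 609 through 724: 116 values.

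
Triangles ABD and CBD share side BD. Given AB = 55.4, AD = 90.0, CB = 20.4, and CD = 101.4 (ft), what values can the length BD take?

From triangle ABD: |55.4 − 90.0| < BD < 55.4 + 90.0, i.e. 34.6 < BD < 145.4.
From triangle CBD: 81.0 < BD < 121.8.
Both must hold, so BD lies in the intersection.

81.0 < BD < 121.8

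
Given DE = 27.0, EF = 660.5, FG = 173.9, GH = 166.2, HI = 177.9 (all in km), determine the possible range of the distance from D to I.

115.5 ≤ DI ≤ 1205.5 km

The maximum is all hops collinear in one direction: 27.0 + 660.5 + 173.9 + 166.2 + 177.9 = 1205.5.
The longest hop is 660.5; the others sum to 545.0. Folding the others back against it leaves at least 660.5 − 545.0 = 115.5.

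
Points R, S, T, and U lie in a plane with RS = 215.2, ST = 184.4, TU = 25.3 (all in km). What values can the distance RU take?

5.5 ≤ RU ≤ 424.9 km

The maximum is all hops collinear in one direction: 215.2 + 184.4 + 25.3 = 424.9.
The longest hop is 215.2; the others sum to 209.7. Folding the others back against it leaves at least 215.2 − 209.7 = 5.5.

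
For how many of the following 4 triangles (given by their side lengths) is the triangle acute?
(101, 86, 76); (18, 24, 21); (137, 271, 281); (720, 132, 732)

(101,86,76): 76²+86² = 13172 > 10201 = 101² → acute
(18,24,21): 18²+21² = 765 > 576 = 24² → acute
(137,271,281): 137²+271² = 92210 > 78961 = 281² → acute
(720,132,732): 132²+720² = 535824 = 732² → right
3 of the 4 are acute.

3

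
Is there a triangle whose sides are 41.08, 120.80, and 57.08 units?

No

The longest side is 120.80, but the other two sum to only 98.16.
98.16 < 120.80, so the triangle inequality fails.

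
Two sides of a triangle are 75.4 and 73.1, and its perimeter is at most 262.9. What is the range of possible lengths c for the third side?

2.3 < c ≤ 114.4

Triangle inequality alone gives 2.3 < c < 148.5.
The perimeter condition gives c ≤ 262.9 − 75.4 − 73.1 = 114.4.
Intersecting the two: 2.3 < c ≤ 114.4.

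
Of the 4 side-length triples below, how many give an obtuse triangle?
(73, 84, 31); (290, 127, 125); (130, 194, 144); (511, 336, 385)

1

(73,84,31): 31²+73² = 6290 < 7056 = 84² → obtuse
(290,127,125): 125+127 ≤ 290, not a triangle
(130,194,144): 130²+144² = 37636 = 194² → right
(511,336,385): 336²+385² = 261121 = 511² → right
1 of the 4 is obtuse.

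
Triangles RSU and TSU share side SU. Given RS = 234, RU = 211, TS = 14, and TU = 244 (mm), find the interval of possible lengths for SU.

From triangle RSU: |234 − 211| < SU < 234 + 211, i.e. 23 < SU < 445.
From triangle TSU: 230 < SU < 258.
Both must hold, so SU lies in the intersection.

230 < SU < 258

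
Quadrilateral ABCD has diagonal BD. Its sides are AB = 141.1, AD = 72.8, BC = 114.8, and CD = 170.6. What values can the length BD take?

From triangle ABD: |141.1 − 72.8| < BD < 141.1 + 72.8, i.e. 68.3 < BD < 213.9.
From triangle CBD: 55.8 < BD < 285.4.
Both must hold, so BD lies in the intersection.

68.3 < BD < 213.9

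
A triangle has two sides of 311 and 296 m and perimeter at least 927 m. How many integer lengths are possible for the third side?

Triangle inequality: 15 < x < 607. Perimeter ≥ 927 gives x ≥ 927 − 311 − 296 = 320.
So 320 ≤ x < 607; integers 320 through 606: 287 values.

287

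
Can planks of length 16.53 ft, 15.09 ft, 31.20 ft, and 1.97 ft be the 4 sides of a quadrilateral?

A quadrilateral exists iff every side is shorter than the sum of the others — equivalently, the longest side is less than the sum of the rest.
Longest side 31.20 < 33.59 (sum of the remaining 3), so yes.

Yes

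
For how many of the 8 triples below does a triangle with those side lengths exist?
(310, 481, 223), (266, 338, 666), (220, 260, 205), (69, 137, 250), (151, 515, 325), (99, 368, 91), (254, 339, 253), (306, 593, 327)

4

(223,310,481): 223+310 > 481 → valid
(266,338,666): 266+338 ≤ 666 → not valid
(205,220,260): 205+220 > 260 → valid
(69,137,250): 69+137 ≤ 250 → not valid
(151,325,515): 151+325 ≤ 515 → not valid
(91,99,368): 91+99 ≤ 368 → not valid
(253,254,339): 253+254 > 339 → valid
(306,327,593): 306+327 > 593 → valid
4 of the 8 triples form a triangle.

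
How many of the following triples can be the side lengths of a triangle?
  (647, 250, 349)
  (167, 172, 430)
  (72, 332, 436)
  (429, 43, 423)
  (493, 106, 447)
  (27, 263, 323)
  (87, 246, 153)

(250,349,647): 250+349 ≤ 647 → not valid
(167,172,430): 167+172 ≤ 430 → not valid
(72,332,436): 72+332 ≤ 436 → not valid
(43,423,429): 43+423 > 429 → valid
(106,447,493): 106+447 > 493 → valid
(27,263,323): 27+263 ≤ 323 → not valid
(87,153,246): 87+153 ≤ 246 → not valid
2 of the 7 triples form a triangle.

2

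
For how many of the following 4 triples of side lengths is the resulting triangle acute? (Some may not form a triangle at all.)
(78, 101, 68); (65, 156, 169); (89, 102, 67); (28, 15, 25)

(78,101,68): 68²+78² = 10708 > 10201 = 101² → acute
(65,156,169): 65²+156² = 28561 = 169² → right
(89,102,67): 67²+89² = 12410 > 10404 = 102² → acute
(28,15,25): 15²+25² = 850 > 784 = 28² → acute
3 of the 4 are acute.

3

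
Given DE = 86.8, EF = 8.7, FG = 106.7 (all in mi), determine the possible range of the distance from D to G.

The maximum is all hops collinear in one direction: 86.8 + 8.7 + 106.7 = 202.2.
The longest hop is 106.7; the others sum to 95.5. Folding the others back against it leaves at least 106.7 − 95.5 = 11.2.

11.2 ≤ DG ≤ 202.2 mi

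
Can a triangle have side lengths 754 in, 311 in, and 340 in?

The longest side is 754, but the other two sum to only 651.
651 < 754, so the triangle inequality fails.

No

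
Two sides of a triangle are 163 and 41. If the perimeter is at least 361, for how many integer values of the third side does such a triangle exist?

47

Triangle inequality: 122 < x < 204. Perimeter ≥ 361 gives x ≥ 361 − 163 − 41 = 157.
So 157 ≤ x < 204; integers 157 through 203: 47 values.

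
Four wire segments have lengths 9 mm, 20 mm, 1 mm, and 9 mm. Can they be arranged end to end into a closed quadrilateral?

For a quadrilateral, each side must be shorter than the sum of the others.
Here the longest side is 20, but the remaining 3 sides sum to only 19.

No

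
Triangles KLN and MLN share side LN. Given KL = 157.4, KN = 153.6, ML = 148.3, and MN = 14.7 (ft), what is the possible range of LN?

133.6 < LN < 163.0

From triangle KLN: |157.4 − 153.6| < LN < 157.4 + 153.6, i.e. 3.8 < LN < 311.0.
From triangle MLN: 133.6 < LN < 163.0.
Both must hold, so LN lies in the intersection.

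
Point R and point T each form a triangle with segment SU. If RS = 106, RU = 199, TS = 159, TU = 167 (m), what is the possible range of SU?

93 < SU < 305

From triangle RSU: |106 − 199| < SU < 106 + 199, i.e. 93 < SU < 305.
From triangle TSU: 8 < SU < 326.
Both must hold, so SU lies in the intersection.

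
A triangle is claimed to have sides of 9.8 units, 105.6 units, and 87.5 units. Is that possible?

The longest side is 105.6, but the other two sum to only 97.3.
97.3 < 105.6, so the triangle inequality fails.

No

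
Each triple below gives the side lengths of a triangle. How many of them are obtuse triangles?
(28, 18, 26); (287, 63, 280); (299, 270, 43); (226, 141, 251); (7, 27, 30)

2

(28,18,26): 18²+26² = 1000 > 784 = 28² → acute
(287,63,280): 63²+280² = 82369 = 287² → right
(299,270,43): 43²+270² = 74749 < 89401 = 299² → obtuse
(226,141,251): 141²+226² = 70957 > 63001 = 251² → acute
(7,27,30): 7²+27² = 778 < 900 = 30² → obtuse
2 of the 5 are obtuse.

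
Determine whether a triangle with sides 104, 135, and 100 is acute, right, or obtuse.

acute

Compare the square of the longest side to the sum of squares of the other two: 100² + 104² = 20816 > 18225 = 135².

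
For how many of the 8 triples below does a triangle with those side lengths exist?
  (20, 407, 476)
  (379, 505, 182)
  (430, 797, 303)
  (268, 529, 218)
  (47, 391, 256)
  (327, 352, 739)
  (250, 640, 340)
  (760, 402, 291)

1

(20,407,476): 20+407 ≤ 476 → not valid
(182,379,505): 182+379 > 505 → valid
(303,430,797): 303+430 ≤ 797 → not valid
(218,268,529): 218+268 ≤ 529 → not valid
(47,256,391): 47+256 ≤ 391 → not valid
(327,352,739): 327+352 ≤ 739 → not valid
(250,340,640): 250+340 ≤ 640 → not valid
(291,402,760): 291+402 ≤ 760 → not valid
1 of the 8 triples forms a triangle.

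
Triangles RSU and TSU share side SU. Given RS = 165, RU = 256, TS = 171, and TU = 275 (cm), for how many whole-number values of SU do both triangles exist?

316

From triangle RSU: 91 < SU < 421.
From triangle TSU: 104 < SU < 446.
Intersection: 104 < SU < 421, so integers 105 through 420: 316 values.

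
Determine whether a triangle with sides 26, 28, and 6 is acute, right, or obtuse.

obtuse

Compare the square of the longest side to the sum of squares of the other two: 6² + 26² = 712 < 784 = 28².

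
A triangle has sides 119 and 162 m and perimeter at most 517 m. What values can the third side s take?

Triangle inequality alone gives 43 < s < 281.
The perimeter condition gives s ≤ 517 − 119 − 162 = 236.
Intersecting the two: 43 < s ≤ 236.

43 < s ≤ 236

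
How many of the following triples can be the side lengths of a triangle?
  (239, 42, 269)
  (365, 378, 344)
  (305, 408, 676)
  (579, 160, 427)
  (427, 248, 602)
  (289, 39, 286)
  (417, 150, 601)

(42,239,269): 42+239 > 269 → valid
(344,365,378): 344+365 > 378 → valid
(305,408,676): 305+408 > 676 → valid
(160,427,579): 160+427 > 579 → valid
(248,427,602): 248+427 > 602 → valid
(39,286,289): 39+286 > 289 → valid
(150,417,601): 150+417 ≤ 601 → not valid
6 of the 7 triples form a triangle.

6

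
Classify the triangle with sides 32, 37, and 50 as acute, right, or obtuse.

obtuse

Compare the square of the longest side to the sum of squares of the other two: 32² + 37² = 2393 < 2500 = 50².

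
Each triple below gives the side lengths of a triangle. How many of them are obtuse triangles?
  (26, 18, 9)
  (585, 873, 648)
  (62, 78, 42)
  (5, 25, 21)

3

(26,18,9): 9²+18² = 405 < 676 = 26² → obtuse
(585,873,648): 585²+648² = 762129 = 873² → right
(62,78,42): 42²+62² = 5608 < 6084 = 78² → obtuse
(5,25,21): 5²+21² = 466 < 625 = 25² → obtuse
3 of the 4 are obtuse.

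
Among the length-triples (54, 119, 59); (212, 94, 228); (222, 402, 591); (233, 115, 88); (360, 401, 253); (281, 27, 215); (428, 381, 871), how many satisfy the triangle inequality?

(54,59,119): 54+59 ≤ 119 → not valid
(94,212,228): 94+212 > 228 → valid
(222,402,591): 222+402 > 591 → valid
(88,115,233): 88+115 ≤ 233 → not valid
(253,360,401): 253+360 > 401 → valid
(27,215,281): 27+215 ≤ 281 → not valid
(381,428,871): 381+428 ≤ 871 → not valid
3 of the 7 triples form a triangle.

3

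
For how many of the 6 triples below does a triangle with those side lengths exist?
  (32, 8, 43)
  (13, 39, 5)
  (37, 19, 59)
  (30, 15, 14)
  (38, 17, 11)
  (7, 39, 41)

(8,32,43): 8+32 ≤ 43 → not valid
(5,13,39): 5+13 ≤ 39 → not valid
(19,37,59): 19+37 ≤ 59 → not valid
(14,15,30): 14+15 ≤ 30 → not valid
(11,17,38): 11+17 ≤ 38 → not valid
(7,39,41): 7+39 > 41 → valid
1 of the 6 triples forms a triangle.

1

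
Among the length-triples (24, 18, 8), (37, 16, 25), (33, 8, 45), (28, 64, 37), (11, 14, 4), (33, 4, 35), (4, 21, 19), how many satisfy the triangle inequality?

(8,18,24): 8+18 > 24 → valid
(16,25,37): 16+25 > 37 → valid
(8,33,45): 8+33 ≤ 45 → not valid
(28,37,64): 28+37 > 64 → valid
(4,11,14): 4+11 > 14 → valid
(4,33,35): 4+33 > 35 → valid
(4,19,21): 4+19 > 21 → valid
6 of the 7 triples form a triangle.

6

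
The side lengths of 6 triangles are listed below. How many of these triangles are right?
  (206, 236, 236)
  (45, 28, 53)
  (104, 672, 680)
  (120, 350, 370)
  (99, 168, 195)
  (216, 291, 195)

5

(206,236,236): 206²+236² = 98132 > 55696 = 236² → acute
(45,28,53): 28²+45² = 2809 = 53² → right
(104,672,680): 104²+672² = 462400 = 680² → right
(120,350,370): 120²+350² = 136900 = 370² → right
(99,168,195): 99²+168² = 38025 = 195² → right
(216,291,195): 195²+216² = 84681 = 291² → right
5 of the 6 are right.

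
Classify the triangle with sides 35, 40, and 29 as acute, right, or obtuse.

Compare the square of the longest side to the sum of squares of the other two: 29² + 35² = 2066 > 1600 = 40².

acute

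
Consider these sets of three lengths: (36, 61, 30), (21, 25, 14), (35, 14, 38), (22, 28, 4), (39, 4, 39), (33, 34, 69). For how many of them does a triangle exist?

(30,36,61): 30+36 > 61 → valid
(14,21,25): 14+21 > 25 → valid
(14,35,38): 14+35 > 38 → valid
(4,22,28): 4+22 ≤ 28 → not valid
(4,39,39): 4+39 > 39 → valid
(33,34,69): 33+34 ≤ 69 → not valid
4 of the 6 triples form a triangle.

4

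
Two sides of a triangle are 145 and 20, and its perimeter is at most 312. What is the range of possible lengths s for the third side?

125 < s ≤ 147

Triangle inequality alone gives 125 < s < 165.
The perimeter condition gives s ≤ 312 − 145 − 20 = 147.
Intersecting the two: 125 < s ≤ 147.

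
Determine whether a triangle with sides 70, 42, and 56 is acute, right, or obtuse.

right

Compare the square of the longest side to the sum of squares of the other two: 42² + 56² = 4900 = 70².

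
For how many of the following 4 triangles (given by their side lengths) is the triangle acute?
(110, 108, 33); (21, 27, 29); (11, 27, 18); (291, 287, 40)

2

(110,108,33): 33²+108² = 12753 > 12100 = 110² → acute
(21,27,29): 21²+27² = 1170 > 841 = 29² → acute
(11,27,18): 11²+18² = 445 < 729 = 27² → obtuse
(291,287,40): 40²+287² = 83969 < 84681 = 291² → obtuse
2 of the 4 are acute.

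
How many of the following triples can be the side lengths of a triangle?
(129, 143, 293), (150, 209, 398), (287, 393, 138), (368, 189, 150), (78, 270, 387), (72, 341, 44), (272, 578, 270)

(129,143,293): 129+143 ≤ 293 → not valid
(150,209,398): 150+209 ≤ 398 → not valid
(138,287,393): 138+287 > 393 → valid
(150,189,368): 150+189 ≤ 368 → not valid
(78,270,387): 78+270 ≤ 387 → not valid
(44,72,341): 44+72 ≤ 341 → not valid
(270,272,578): 270+272 ≤ 578 → not valid
1 of the 7 triples forms a triangle.

1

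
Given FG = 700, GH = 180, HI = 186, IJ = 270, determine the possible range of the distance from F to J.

64 ≤ FJ ≤ 1336

The maximum is all hops collinear in one direction: 700 + 180 + 186 + 270 = 1336.
The longest hop is 700; the others sum to 636. Folding the others back against it leaves at least 700 − 636 = 64.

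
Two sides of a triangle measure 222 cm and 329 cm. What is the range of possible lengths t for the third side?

107 < t < 551

By the triangle inequality, t must be less than 222 + 329 = 551 and greater than |222 − 329| = 107.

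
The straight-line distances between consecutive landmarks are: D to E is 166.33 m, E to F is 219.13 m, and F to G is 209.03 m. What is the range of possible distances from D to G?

0 ≤ DG ≤ 594.49 m

The maximum is all hops collinear in one direction: 166.33 + 219.13 + 209.03 = 594.49.
The longest hop is 219.13; the others sum to 375.36. Since 219.13 ≤ 375.36, the path can fold back on itself completely, so the minimum distance is 0.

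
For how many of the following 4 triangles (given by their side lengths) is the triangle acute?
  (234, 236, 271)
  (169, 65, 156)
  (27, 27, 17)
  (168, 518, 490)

2

(234,236,271): 234²+236² = 110452 > 73441 = 271² → acute
(169,65,156): 65²+156² = 28561 = 169² → right
(27,27,17): 17²+27² = 1018 > 729 = 27² → acute
(168,518,490): 168²+490² = 268324 = 518² → right
2 of the 4 are acute.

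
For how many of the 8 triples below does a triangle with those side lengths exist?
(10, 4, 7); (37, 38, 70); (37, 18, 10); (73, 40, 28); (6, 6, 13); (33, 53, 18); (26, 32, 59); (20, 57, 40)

3

(4,7,10): 4+7 > 10 → valid
(37,38,70): 37+38 > 70 → valid
(10,18,37): 10+18 ≤ 37 → not valid
(28,40,73): 28+40 ≤ 73 → not valid
(6,6,13): 6+6 ≤ 13 → not valid
(18,33,53): 18+33 ≤ 53 → not valid
(26,32,59): 26+32 ≤ 59 → not valid
(20,40,57): 20+40 > 57 → valid
3 of the 8 triples form a triangle.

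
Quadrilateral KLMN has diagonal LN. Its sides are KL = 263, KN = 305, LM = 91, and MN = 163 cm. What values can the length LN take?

From triangle KLN: |263 − 305| < LN < 263 + 305, i.e. 42 < LN < 568.
From triangle MLN: 72 < LN < 254.
Both must hold, so LN lies in the intersection.

72 < LN < 254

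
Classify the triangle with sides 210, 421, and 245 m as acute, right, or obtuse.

obtuse

Compare the square of the longest side to the sum of squares of the other two: 210² + 245² = 104125 < 177241 = 421².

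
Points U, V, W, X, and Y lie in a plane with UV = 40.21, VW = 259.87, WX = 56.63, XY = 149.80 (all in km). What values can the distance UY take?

13.23 ≤ UY ≤ 506.51 km

The maximum is all hops collinear in one direction: 40.21 + 259.87 + 56.63 + 149.80 = 506.51.
The longest hop is 259.87; the others sum to 246.64. Folding the others back against it leaves at least 259.87 − 246.64 = 13.23.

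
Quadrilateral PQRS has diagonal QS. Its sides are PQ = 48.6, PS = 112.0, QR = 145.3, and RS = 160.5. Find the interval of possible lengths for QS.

From triangle PQS: |48.6 − 112.0| < QS < 48.6 + 112.0, i.e. 63.4 < QS < 160.6.
From triangle RQS: 15.2 < QS < 305.8.
Both must hold, so QS lies in the intersection.

63.4 < QS < 160.6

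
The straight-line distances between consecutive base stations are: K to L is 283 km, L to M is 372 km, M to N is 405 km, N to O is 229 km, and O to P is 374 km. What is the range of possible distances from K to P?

0 ≤ KP ≤ 1663 km

The maximum is all hops collinear in one direction: 283 + 372 + 405 + 229 + 374 = 1663.
The longest hop is 405; the others sum to 1258. Since 405 ≤ 1258, the path can fold back on itself completely, so the minimum distance is 0.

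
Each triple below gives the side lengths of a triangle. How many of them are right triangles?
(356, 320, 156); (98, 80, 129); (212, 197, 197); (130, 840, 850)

2

(356,320,156): 156²+320² = 126736 = 356² → right
(98,80,129): 80²+98² = 16004 < 16641 = 129² → obtuse
(212,197,197): 197²+197² = 77618 > 44944 = 212² → acute
(130,840,850): 130²+840² = 722500 = 850² → right
2 of the 4 are right.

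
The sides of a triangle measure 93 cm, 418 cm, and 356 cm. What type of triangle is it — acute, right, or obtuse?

Compare the square of the longest side to the sum of squares of the other two: 93² + 356² = 135385 < 174724 = 418².

obtuse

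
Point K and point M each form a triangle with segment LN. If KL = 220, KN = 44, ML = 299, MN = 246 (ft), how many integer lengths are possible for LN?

From triangle KLN: 176 < LN < 264.
From triangle MLN: 53 < LN < 545.
Intersection: 176 < LN < 264, so integers 177 through 263: 87 values.

87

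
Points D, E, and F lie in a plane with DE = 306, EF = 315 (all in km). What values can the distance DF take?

By the triangle inequality, |306 − 315| ≤ DF ≤ 306 + 315.

9 ≤ DF ≤ 621 km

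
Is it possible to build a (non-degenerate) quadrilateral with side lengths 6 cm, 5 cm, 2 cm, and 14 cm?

No

For a quadrilateral, each side must be shorter than the sum of the others.
Here the longest side is 14, but the remaining 3 sides sum to only 13.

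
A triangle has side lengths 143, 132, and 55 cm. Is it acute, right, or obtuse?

Compare the square of the longest side to the sum of squares of the other two: 55² + 132² = 20449 = 143².

right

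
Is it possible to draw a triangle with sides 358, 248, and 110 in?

No

The two shorter sides sum to 358, exactly equal to the longest side 358.
That gives only a degenerate (flat) triangle — the inequality must be strict.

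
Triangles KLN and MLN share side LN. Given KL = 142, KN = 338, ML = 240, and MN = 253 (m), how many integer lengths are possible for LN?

From triangle KLN: 196 < LN < 480.
From triangle MLN: 13 < LN < 493.
Intersection: 196 < LN < 480, so integers 197 through 479: 283 values.

283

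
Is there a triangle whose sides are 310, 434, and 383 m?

The longest side is 434, and the other two sum to 693.
Since 693 > 434, the triangle inequality holds.

Yes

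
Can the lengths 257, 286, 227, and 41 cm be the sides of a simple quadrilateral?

Yes

A quadrilateral exists iff every side is shorter than the sum of the others — equivalently, the longest side is less than the sum of the rest.
Longest side 286 < 525 (sum of the remaining 3), so yes.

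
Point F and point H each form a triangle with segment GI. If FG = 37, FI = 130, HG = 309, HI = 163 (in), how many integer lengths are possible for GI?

20

From triangle FGI: 93 < GI < 167.
From triangle HGI: 146 < GI < 472.
Intersection: 146 < GI < 167, so integers 147 through 166: 20 values.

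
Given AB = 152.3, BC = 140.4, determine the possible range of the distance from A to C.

By the triangle inequality, |152.3 − 140.4| ≤ AC ≤ 152.3 + 140.4.

11.9 ≤ AC ≤ 292.7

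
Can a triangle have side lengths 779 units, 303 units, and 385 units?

The longest side is 779, but the other two sum to only 688.
688 < 779, so the triangle inequality fails.

No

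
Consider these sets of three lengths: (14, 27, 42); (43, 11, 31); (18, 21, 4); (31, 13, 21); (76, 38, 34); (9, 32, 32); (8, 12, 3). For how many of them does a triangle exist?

(14,27,42): 14+27 ≤ 42 → not valid
(11,31,43): 11+31 ≤ 43 → not valid
(4,18,21): 4+18 > 21 → valid
(13,21,31): 13+21 > 31 → valid
(34,38,76): 34+38 ≤ 76 → not valid
(9,32,32): 9+32 > 32 → valid
(3,8,12): 3+8 ≤ 12 → not valid
3 of the 7 triples form a triangle.

3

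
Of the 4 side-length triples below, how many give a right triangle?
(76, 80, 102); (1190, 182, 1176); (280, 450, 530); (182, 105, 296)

2

(76,80,102): 76²+80² = 12176 > 10404 = 102² → acute
(1190,182,1176): 182²+1176² = 1416100 = 1190² → right
(280,450,530): 280²+450² = 280900 = 530² → right
(182,105,296): 105+182 ≤ 296, not a triangle
2 of the 4 are right.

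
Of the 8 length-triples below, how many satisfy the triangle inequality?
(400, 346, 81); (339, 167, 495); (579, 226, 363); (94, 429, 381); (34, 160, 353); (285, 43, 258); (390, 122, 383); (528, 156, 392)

(81,346,400): 81+346 > 400 → valid
(167,339,495): 167+339 > 495 → valid
(226,363,579): 226+363 > 579 → valid
(94,381,429): 94+381 > 429 → valid
(34,160,353): 34+160 ≤ 353 → not valid
(43,258,285): 43+258 > 285 → valid
(122,383,390): 122+383 > 390 → valid
(156,392,528): 156+392 > 528 → valid
7 of the 8 triples form a triangle.

7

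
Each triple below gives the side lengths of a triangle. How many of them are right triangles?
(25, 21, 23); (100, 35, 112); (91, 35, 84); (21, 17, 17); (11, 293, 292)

1

(25,21,23): 21²+23² = 970 > 625 = 25² → acute
(100,35,112): 35²+100² = 11225 < 12544 = 112² → obtuse
(91,35,84): 35²+84² = 8281 = 91² → right
(21,17,17): 17²+17² = 578 > 441 = 21² → acute
(11,293,292): 11²+292² = 85385 < 85849 = 293² → obtuse
1 of the 5 is right.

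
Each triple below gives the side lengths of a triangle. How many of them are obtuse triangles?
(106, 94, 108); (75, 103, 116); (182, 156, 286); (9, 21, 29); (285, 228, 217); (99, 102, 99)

(106,94,108): 94²+106² = 20072 > 11664 = 108² → acute
(75,103,116): 75²+103² = 16234 > 13456 = 116² → acute
(182,156,286): 156²+182² = 57460 < 81796 = 286² → obtuse
(9,21,29): 9²+21² = 522 < 841 = 29² → obtuse
(285,228,217): 217²+228² = 99073 > 81225 = 285² → acute
(99,102,99): 99²+99² = 19602 > 10404 = 102² → acute
2 of the 6 are obtuse.

2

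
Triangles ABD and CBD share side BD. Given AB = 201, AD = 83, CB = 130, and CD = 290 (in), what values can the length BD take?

From triangle ABD: |201 − 83| < BD < 201 + 83, i.e. 118 < BD < 284.
From triangle CBD: 160 < BD < 420.
Both must hold, so BD lies in the intersection.

160 < BD < 284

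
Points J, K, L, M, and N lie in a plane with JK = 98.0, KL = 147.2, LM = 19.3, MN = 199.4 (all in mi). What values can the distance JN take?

0 ≤ JN ≤ 463.9 mi

The maximum is all hops collinear in one direction: 98.0 + 147.2 + 19.3 + 199.4 = 463.9.
The longest hop is 199.4; the others sum to 264.5. Since 199.4 ≤ 264.5, the path can fold back on itself completely, so the minimum distance is 0.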